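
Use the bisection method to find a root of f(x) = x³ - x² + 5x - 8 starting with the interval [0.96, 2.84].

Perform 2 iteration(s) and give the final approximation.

f(x) = x³ - x² + 5x - 8
Initial interval: [0.96, 2.84]

Iteration 1:
  c_1 = (0.960000 + 2.840000)/2 = 1.900000
  f(c_1) = f(1.900000) = 4.749000
  f(a) × f(c) < 0, new interval: [0.960000, 1.900000]
Iteration 2:
  c_2 = (0.960000 + 1.900000)/2 = 1.430000
  f(c_2) = f(1.430000) = 0.029307
  f(a) × f(c) < 0, new interval: [0.960000, 1.430000]

After 2 iteration(s), the approximation is c_2 = 1.430000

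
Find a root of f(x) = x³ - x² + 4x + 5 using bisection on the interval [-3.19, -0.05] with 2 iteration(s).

f(x) = x³ - x² + 4x + 5
Initial interval: [-3.19, -0.05]

Iteration 1:
  c_1 = (-3.190000 + (-0.050000))/2 = -1.620000
  f(c_1) = f(-1.620000) = -8.355928
  f(a) × f(c) ≥ 0, new interval: [-1.620000, -0.050000]
Iteration 2:
  c_2 = (-1.620000 + (-0.050000))/2 = -0.835000
  f(c_2) = f(-0.835000) = 0.380592
  f(a) × f(c) < 0, new interval: [-1.620000, -0.835000]

After 2 iteration(s), the approximation is c_2 = -0.835000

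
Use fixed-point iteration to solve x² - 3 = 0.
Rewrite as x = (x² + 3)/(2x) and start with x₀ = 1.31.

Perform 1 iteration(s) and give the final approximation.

Equation: x² - 3 = 0
Fixed-point form: x = (x² + 3)/(2x)
x₀ = 1.31

x_1 = g(1.310000) = 1.800038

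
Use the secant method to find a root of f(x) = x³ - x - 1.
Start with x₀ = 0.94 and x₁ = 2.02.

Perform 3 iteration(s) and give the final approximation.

f(x) = x³ - x - 1
x₀ = 0.94, x₁ = 2.02

Secant formula: x_{n+1} = x_n - f(x_n)(x_n - x_{n-1})/(f(x_n) - f(x_{n-1}))

Iteration 1:
  f(0.940000) = -1.109416
  f(2.020000) = 5.222408
  x_2 = 2.020000 - 5.222408×(2.020000 - 0.940000)/(5.222408 - (-1.109416))
       = 1.129230
Iteration 2:
  f(2.020000) = 5.222408
  f(1.129230) = -0.689281
  x_3 = 1.129230 - (-0.689281)×(1.129230 - 2.020000)/(-0.689281 - 5.222408)
       = 1.233090
Iteration 3:
  f(1.129230) = -0.689281
  f(1.233090) = -0.358162
  x_4 = 1.233090 - (-0.358162)×(1.233090 - 1.129230)/(-0.358162 - (-0.689281))
       = 1.345433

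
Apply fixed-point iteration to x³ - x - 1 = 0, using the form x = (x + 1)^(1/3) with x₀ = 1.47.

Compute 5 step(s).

Equation: x³ - x - 1 = 0
Fixed-point form: x = (x + 1)^(1/3)
x₀ = 1.47

x_1 = g(1.470000) = 1.351758
x_2 = g(1.351758) = 1.329834
x_3 = g(1.329834) = 1.325689
x_4 = g(1.325689) = 1.324902
x_5 = g(1.324902) = 1.324753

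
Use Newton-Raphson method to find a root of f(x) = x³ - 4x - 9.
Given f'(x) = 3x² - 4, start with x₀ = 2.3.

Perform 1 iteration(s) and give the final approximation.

f(x) = x³ - 4x - 9
f'(x) = 3x² - 4
x₀ = 2.3

Newton-Raphson formula: x_{n+1} = x_n - f(x_n)/f'(x_n)

Iteration 1:
  f(2.300000) = -6.033000
  f'(2.300000) = 11.870000
  x_1 = 2.300000 - (-6.033000)/11.870000 = 2.808256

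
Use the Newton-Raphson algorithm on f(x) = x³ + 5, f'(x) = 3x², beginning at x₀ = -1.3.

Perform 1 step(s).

f(x) = x³ + 5
f'(x) = 3x²
x₀ = -1.3

Newton-Raphson formula: x_{n+1} = x_n - f(x_n)/f'(x_n)

Iteration 1:
  f(-1.300000) = 2.803000
  f'(-1.300000) = 5.070000
  x_1 = -1.300000 - 2.803000/5.070000 = -1.852860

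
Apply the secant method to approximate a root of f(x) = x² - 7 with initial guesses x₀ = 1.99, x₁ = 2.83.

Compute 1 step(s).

f(x) = x² - 7
x₀ = 1.99, x₁ = 2.83

Secant formula: x_{n+1} = x_n - f(x_n)(x_n - x_{n-1})/(f(x_n) - f(x_{n-1}))

Iteration 1:
  f(1.990000) = -3.039900
  f(2.830000) = 1.008900
  x_2 = 2.830000 - 1.008900×(2.830000 - 1.990000)/(1.008900 - (-3.039900))
       = 2.620685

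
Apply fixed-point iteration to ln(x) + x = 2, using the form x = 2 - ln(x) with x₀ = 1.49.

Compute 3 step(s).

Equation: ln(x) + x = 2
Fixed-point form: x = 2 - ln(x)
x₀ = 1.49

x_1 = g(1.490000) = 1.601224
x_2 = g(1.601224) = 1.529232
x_3 = g(1.529232) = 1.575235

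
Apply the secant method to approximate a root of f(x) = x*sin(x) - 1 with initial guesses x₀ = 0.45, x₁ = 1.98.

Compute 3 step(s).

f(x) = x*sin(x) - 1
x₀ = 0.45, x₁ = 1.98

Secant formula: x_{n+1} = x_n - f(x_n)(x_n - x_{n-1})/(f(x_n) - f(x_{n-1}))

Iteration 1:
  f(0.450000) = -0.804266
  f(1.980000) = 0.816527
  x_2 = 1.980000 - 0.816527×(1.980000 - 0.450000)/(0.816527 - (-0.804266))
       = 1.209213
Iteration 2:
  f(1.980000) = 0.816527
  f(1.209213) = 0.131022
  x_3 = 1.209213 - 0.131022×(1.209213 - 1.980000)/(0.131022 - 0.816527)
       = 1.061890
Iteration 3:
  f(1.209213) = 0.131022
  f(1.061890) = -0.072675
  x_4 = 1.061890 - (-0.072675)×(1.061890 - 1.209213)/(-0.072675 - 0.131022)
       = 1.114452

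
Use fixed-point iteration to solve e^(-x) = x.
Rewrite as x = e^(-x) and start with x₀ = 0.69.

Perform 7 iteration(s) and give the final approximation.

Equation: e^(-x) = x
Fixed-point form: x = e^(-x)
x₀ = 0.69

x_1 = g(0.690000) = 0.501576
x_2 = g(0.501576) = 0.605575
x_3 = g(0.605575) = 0.545760
x_4 = g(0.545760) = 0.579401
x_5 = g(0.579401) = 0.560234
x_6 = g(0.560234) = 0.571076
x_7 = g(0.571076) = 0.564918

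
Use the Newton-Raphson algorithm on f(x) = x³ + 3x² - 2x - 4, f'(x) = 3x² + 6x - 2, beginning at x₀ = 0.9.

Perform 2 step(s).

f(x) = x³ + 3x² - 2x - 4
f'(x) = 3x² + 6x - 2
x₀ = 0.9

Newton-Raphson formula: x_{n+1} = x_n - f(x_n)/f'(x_n)

Iteration 1:
  f(0.900000) = -2.641000
  f'(0.900000) = 5.830000
  x_1 = 0.900000 - (-2.641000)/5.830000 = 1.353002
Iteration 2:
  f(1.353002) = 1.262661
  f'(1.353002) = 11.609851
  x_2 = 1.353002 - 1.262661/11.609851 = 1.244244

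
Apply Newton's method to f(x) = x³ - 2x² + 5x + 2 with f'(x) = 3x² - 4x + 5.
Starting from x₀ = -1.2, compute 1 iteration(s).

f(x) = x³ - 2x² + 5x + 2
f'(x) = 3x² - 4x + 5
x₀ = -1.2

Newton-Raphson formula: x_{n+1} = x_n - f(x_n)/f'(x_n)

Iteration 1:
  f(-1.200000) = -8.608000
  f'(-1.200000) = 14.120000
  x_1 = -1.200000 - (-8.608000)/14.120000 = -0.590368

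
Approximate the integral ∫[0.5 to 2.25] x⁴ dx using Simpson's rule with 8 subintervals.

f(x) = x⁴
a = 0.5, b = 2.25, n = 8
h = (b - a)/n = 0.218750

Simpson's rule: (h/3)[f(x₀) + 4f(x₁) + 2f(x₂) + ... + f(xₙ)]

x_0 = 0.5000, f(x_0) = 0.062500, coefficient = 1
x_1 = 0.7188, f(x_1) = 0.266877, coefficient = 4
x_2 = 0.9375, f(x_2) = 0.772476, coefficient = 2
x_3 = 1.1562, f(x_3) = 1.787339, coefficient = 4
x_4 = 1.3750, f(x_4) = 3.574463, coefficient = 2
x_5 = 1.5938, f(x_5) = 6.451798, coefficient = 4
x_6 = 1.8125, f(x_6) = 10.792252, coefficient = 2
x_7 = 2.0312, f(x_7) = 17.023683, coefficient = 4
x_8 = 2.2500, f(x_8) = 25.628906, coefficient = 1

I ≈ (0.218750/3) × 158.088577 = 11.527292
Exact value: 11.526758
Error: 0.000534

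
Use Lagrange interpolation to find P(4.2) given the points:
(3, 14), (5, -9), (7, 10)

Lagrange interpolation formula:
P(x) = Σ yᵢ × Lᵢ(x)
where Lᵢ(x) = Π_{j≠i} (x - xⱼ)/(xᵢ - xⱼ)

L_0(4.2) = (4.2 - 5)/(3 - 5) × (4.2 - 7)/(3 - 7) = 0.280000
L_1(4.2) = (4.2 - 3)/(5 - 3) × (4.2 - 7)/(5 - 7) = 0.840000
L_2(4.2) = (4.2 - 3)/(7 - 3) × (4.2 - 5)/(7 - 5) = -0.120000

P(4.2) = 14×L_0(4.2) + (-9)×L_1(4.2) + 10×L_2(4.2)
P(4.2) = -4.840000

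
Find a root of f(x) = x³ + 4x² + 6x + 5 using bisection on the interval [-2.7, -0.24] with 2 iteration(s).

f(x) = x³ + 4x² + 6x + 5
Initial interval: [-2.7, -0.24]

Iteration 1:
  c_1 = (-2.700000 + (-0.240000))/2 = -1.470000
  f(c_1) = f(-1.470000) = 1.647077
  f(a) × f(c) < 0, new interval: [-2.700000, -1.470000]
Iteration 2:
  c_2 = (-2.700000 + (-1.470000))/2 = -2.085000
  f(c_2) = f(-2.085000) = 0.814936
  f(a) × f(c) < 0, new interval: [-2.700000, -2.085000]

After 2 iteration(s), the approximation is c_2 = -2.085000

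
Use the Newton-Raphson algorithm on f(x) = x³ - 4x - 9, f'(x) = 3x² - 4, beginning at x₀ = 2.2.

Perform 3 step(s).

f(x) = x³ - 4x - 9
f'(x) = 3x² - 4
x₀ = 2.2

Newton-Raphson formula: x_{n+1} = x_n - f(x_n)/f'(x_n)

Iteration 1:
  f(2.200000) = -7.152000
  f'(2.200000) = 10.520000
  x_1 = 2.200000 - (-7.152000)/10.520000 = 2.879848
Iteration 2:
  f(2.879848) = 3.364696
  f'(2.879848) = 20.880572
  x_2 = 2.879848 - 3.364696/20.880572 = 2.718708
Iteration 3:
  f(2.718708) = 0.220151
  f'(2.718708) = 18.174118
  x_3 = 2.718708 - 0.220151/18.174118 = 2.706594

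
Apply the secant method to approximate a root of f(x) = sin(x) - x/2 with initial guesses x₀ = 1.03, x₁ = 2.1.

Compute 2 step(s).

f(x) = sin(x) - x/2
x₀ = 1.03, x₁ = 2.1

Secant formula: x_{n+1} = x_n - f(x_n)(x_n - x_{n-1})/(f(x_n) - f(x_{n-1}))

Iteration 1:
  f(1.030000) = 0.342299
  f(2.100000) = -0.186791
  x_2 = 2.100000 - (-0.186791)×(2.100000 - 1.030000)/(-0.186791 - 0.342299)
       = 1.722246
Iteration 2:
  f(2.100000) = -0.186791
  f(1.722246) = 0.127431
  x_3 = 1.722246 - 0.127431×(1.722246 - 2.100000)/(0.127431 - (-0.186791))
       = 1.875442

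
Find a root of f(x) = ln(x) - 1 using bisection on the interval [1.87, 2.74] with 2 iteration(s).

f(x) = ln(x) - 1
Initial interval: [1.87, 2.74]

Iteration 1:
  c_1 = (1.870000 + 2.740000)/2 = 2.305000
  f(c_1) = f(2.305000) = -0.164919
  f(a) × f(c) ≥ 0, new interval: [2.305000, 2.740000]
Iteration 2:
  c_2 = (2.305000 + 2.740000)/2 = 2.522500
  f(c_2) = f(2.522500) = -0.074750
  f(a) × f(c) ≥ 0, new interval: [2.522500, 2.740000]

After 2 iteration(s), the approximation is c_2 = 2.522500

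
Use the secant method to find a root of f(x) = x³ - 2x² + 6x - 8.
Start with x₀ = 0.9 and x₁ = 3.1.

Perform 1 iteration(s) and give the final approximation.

f(x) = x³ - 2x² + 6x - 8
x₀ = 0.9, x₁ = 3.1

Secant formula: x_{n+1} = x_n - f(x_n)(x_n - x_{n-1})/(f(x_n) - f(x_{n-1}))

Iteration 1:
  f(0.900000) = -3.491000
  f(3.100000) = 21.171000
  x_2 = 3.100000 - 21.171000×(3.100000 - 0.900000)/(21.171000 - (-3.491000))
       = 1.211418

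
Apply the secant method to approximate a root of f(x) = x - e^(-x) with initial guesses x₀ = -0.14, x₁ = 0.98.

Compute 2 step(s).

f(x) = x - e^(-x)
x₀ = -0.14, x₁ = 0.98

Secant formula: x_{n+1} = x_n - f(x_n)(x_n - x_{n-1})/(f(x_n) - f(x_{n-1}))

Iteration 1:
  f(-0.140000) = -1.290274
  f(0.980000) = 0.604689
  x_2 = 0.980000 - 0.604689×(0.980000 - (-0.140000))/(0.604689 - (-1.290274))
       = 0.622604
Iteration 2:
  f(0.980000) = 0.604689
  f(0.622604) = 0.086059
  x_3 = 0.622604 - 0.086059×(0.622604 - 0.980000)/(0.086059 - 0.604689)
       = 0.563300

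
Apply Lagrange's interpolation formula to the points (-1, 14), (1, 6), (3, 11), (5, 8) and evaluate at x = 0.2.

Lagrange interpolation formula:
P(x) = Σ yᵢ × Lᵢ(x)
where Lᵢ(x) = Π_{j≠i} (x - xⱼ)/(xᵢ - xⱼ)

L_0(0.2) = (0.2 - 1)/(-1 - 1) × (0.2 - 3)/(-1 - 3) × (0.2 - 5)/(-1 - 5) = 0.224000
L_1(0.2) = (0.2 - (-1))/(1 - (-1)) × (0.2 - 3)/(1 - 3) × (0.2 - 5)/(1 - 5) = 1.008000
L_2(0.2) = (0.2 - (-1))/(3 - (-1)) × (0.2 - 1)/(3 - 1) × (0.2 - 5)/(3 - 5) = -0.288000
L_3(0.2) = (0.2 - (-1))/(5 - (-1)) × (0.2 - 1)/(5 - 1) × (0.2 - 3)/(5 - 3) = 0.056000

P(0.2) = 14×L_0(0.2) + 6×L_1(0.2) + 11×L_2(0.2) + 8×L_3(0.2)
P(0.2) = 6.464000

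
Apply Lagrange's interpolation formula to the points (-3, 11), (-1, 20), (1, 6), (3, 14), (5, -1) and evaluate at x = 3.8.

Lagrange interpolation formula:
P(x) = Σ yᵢ × Lᵢ(x)
where Lᵢ(x) = Π_{j≠i} (x - xⱼ)/(xᵢ - xⱼ)

L_0(3.8) = (3.8 - (-1))/(-3 - (-1)) × (3.8 - 1)/(-3 - 1) × (3.8 - 3)/(-3 - 3) × (3.8 - 5)/(-3 - 5) = -0.033600
L_1(3.8) = (3.8 - (-3))/(-1 - (-3)) × (3.8 - 1)/(-1 - 1) × (3.8 - 3)/(-1 - 3) × (3.8 - 5)/(-1 - 5) = 0.190400
L_2(3.8) = (3.8 - (-3))/(1 - (-3)) × (3.8 - (-1))/(1 - (-1)) × (3.8 - 3)/(1 - 3) × (3.8 - 5)/(1 - 5) = -0.489600
L_3(3.8) = (3.8 - (-3))/(3 - (-3)) × (3.8 - (-1))/(3 - (-1)) × (3.8 - 1)/(3 - 1) × (3.8 - 5)/(3 - 5) = 1.142400
L_4(3.8) = (3.8 - (-3))/(5 - (-3)) × (3.8 - (-1))/(5 - (-1)) × (3.8 - 1)/(5 - 1) × (3.8 - 3)/(5 - 3) = 0.190400

P(3.8) = 11×L_0(3.8) + 20×L_1(3.8) + 6×L_2(3.8) + 14×L_3(3.8) + (-1)×L_4(3.8)
P(3.8) = 16.304000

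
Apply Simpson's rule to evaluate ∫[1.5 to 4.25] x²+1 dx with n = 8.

f(x) = x²+1
a = 1.5, b = 4.25, n = 8
h = (b - a)/n = 0.343750

Simpson's rule: (h/3)[f(x₀) + 4f(x₁) + 2f(x₂) + ... + f(xₙ)]

x_0 = 1.5000, f(x_0) = 3.250000, coefficient = 1
x_1 = 1.8438, f(x_1) = 4.399414, coefficient = 4
x_2 = 2.1875, f(x_2) = 5.785156, coefficient = 2
x_3 = 2.5312, f(x_3) = 7.407227, coefficient = 4
x_4 = 2.8750, f(x_4) = 9.265625, coefficient = 2
x_5 = 3.2188, f(x_5) = 11.360352, coefficient = 4
x_6 = 3.5625, f(x_6) = 13.691406, coefficient = 2
x_7 = 3.9062, f(x_7) = 16.258789, coefficient = 4
x_8 = 4.2500, f(x_8) = 19.062500, coefficient = 1

I ≈ (0.343750/3) × 237.500000 = 27.213542
Exact value: 27.213542
Error: 0.000000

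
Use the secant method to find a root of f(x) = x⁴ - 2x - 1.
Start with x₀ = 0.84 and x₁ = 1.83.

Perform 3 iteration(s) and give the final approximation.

f(x) = x⁴ - 2x - 1
x₀ = 0.84, x₁ = 1.83

Secant formula: x_{n+1} = x_n - f(x_n)(x_n - x_{n-1})/(f(x_n) - f(x_{n-1}))

Iteration 1:
  f(0.840000) = -2.182129
  f(1.830000) = 6.555131
  x_2 = 1.830000 - 6.555131×(1.830000 - 0.840000)/(6.555131 - (-2.182129))
       = 1.087252
Iteration 2:
  f(1.830000) = 6.555131
  f(1.087252) = -1.777103
  x_3 = 1.087252 - (-1.777103)×(1.087252 - 1.830000)/(-1.777103 - 6.555131)
       = 1.245666
Iteration 3:
  f(1.087252) = -1.777103
  f(1.245666) = -1.083610
  x_4 = 1.245666 - (-1.083610)×(1.245666 - 1.087252)/(-1.083610 - (-1.777103))
       = 1.493194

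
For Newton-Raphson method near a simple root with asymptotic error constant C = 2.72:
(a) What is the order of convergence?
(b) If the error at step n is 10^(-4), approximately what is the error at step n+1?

(a) Newton-Raphson has quadratic (order 2) convergence near simple roots.
    This means |e_{n+1}| ≈ C|e_n|².

(b) With |e_n| = 10^(-4) and C = 2.72:
    |e_{n+1}| ≈ 2.72 × (10^(-4))² = 2.72 × 10^(-8)

(a) 2 (quadratic); (b) |e_{n+1}| ≈ 2.720e-08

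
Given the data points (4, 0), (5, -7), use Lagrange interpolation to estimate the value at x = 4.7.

Lagrange interpolation formula:
P(x) = Σ yᵢ × Lᵢ(x)
where Lᵢ(x) = Π_{j≠i} (x - xⱼ)/(xᵢ - xⱼ)

L_0(4.7) = (4.7 - 5)/(4 - 5) = 0.300000
L_1(4.7) = (4.7 - 4)/(5 - 4) = 0.700000

P(4.7) = 0×L_0(4.7) + (-7)×L_1(4.7)
P(4.7) = -4.900000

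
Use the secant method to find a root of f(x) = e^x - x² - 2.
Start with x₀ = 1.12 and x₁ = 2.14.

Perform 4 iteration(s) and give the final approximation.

f(x) = e^x - x² - 2
x₀ = 1.12, x₁ = 2.14

Secant formula: x_{n+1} = x_n - f(x_n)(x_n - x_{n-1})/(f(x_n) - f(x_{n-1}))

Iteration 1:
  f(1.120000) = -0.189546
  f(2.140000) = 1.919838
  x_2 = 2.140000 - 1.919838×(2.140000 - 1.120000)/(1.919838 - (-0.189546))
       = 1.211656
Iteration 2:
  f(2.140000) = 1.919838
  f(1.211656) = -0.109068
  x_3 = 1.211656 - (-0.109068)×(1.211656 - 2.140000)/(-0.109068 - 1.919838)
       = 1.261561
Iteration 3:
  f(1.211656) = -0.109068
  f(1.261561) = -0.060608
  x_4 = 1.261561 - (-0.060608)×(1.261561 - 1.211656)/(-0.060608 - (-0.109068))
       = 1.323975
Iteration 4:
  f(1.261561) = -0.060608
  f(1.323975) = 0.005421
  x_5 = 1.323975 - 0.005421×(1.323975 - 1.261561)/(0.005421 - (-0.060608))
       = 1.318850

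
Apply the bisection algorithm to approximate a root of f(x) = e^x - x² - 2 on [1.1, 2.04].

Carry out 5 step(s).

f(x) = e^x - x² - 2
Initial interval: [1.1, 2.04]

Iteration 1:
  c_1 = (1.100000 + 2.040000)/2 = 1.570000
  f(c_1) = f(1.570000) = 0.341748
  f(a) × f(c) < 0, new interval: [1.100000, 1.570000]
Iteration 2:
  c_2 = (1.100000 + 1.570000)/2 = 1.335000
  f(c_2) = f(1.335000) = 0.017771
  f(a) × f(c) < 0, new interval: [1.100000, 1.335000]
Iteration 3:
  c_3 = (1.100000 + 1.335000)/2 = 1.217500
  f(c_3) = f(1.217500) = -0.103576
  f(a) × f(c) ≥ 0, new interval: [1.217500, 1.335000]
Iteration 4:
  c_4 = (1.217500 + 1.335000)/2 = 1.276250
  f(c_4) = f(1.276250) = -0.045636
  f(a) × f(c) ≥ 0, new interval: [1.276250, 1.335000]
Iteration 5:
  c_5 = (1.276250 + 1.335000)/2 = 1.305625
  f(c_5) = f(1.305625) = -0.014662
  f(a) × f(c) ≥ 0, new interval: [1.305625, 1.335000]

After 5 iteration(s), the approximation is c_5 = 1.305625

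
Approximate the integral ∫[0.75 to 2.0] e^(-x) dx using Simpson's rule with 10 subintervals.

f(x) = e^(-x)
a = 0.75, b = 2.0, n = 10
h = (b - a)/n = 0.125000

Simpson's rule: (h/3)[f(x₀) + 4f(x₁) + 2f(x₂) + ... + f(xₙ)]

x_0 = 0.7500, f(x_0) = 0.472367, coefficient = 1
x_1 = 0.8750, f(x_1) = 0.416862, coefficient = 4
x_2 = 1.0000, f(x_2) = 0.367879, coefficient = 2
x_3 = 1.1250, f(x_3) = 0.324652, coefficient = 4
x_4 = 1.2500, f(x_4) = 0.286505, coefficient = 2
x_5 = 1.3750, f(x_5) = 0.252840, coefficient = 4
x_6 = 1.5000, f(x_6) = 0.223130, coefficient = 2
x_7 = 1.6250, f(x_7) = 0.196912, coefficient = 4
x_8 = 1.7500, f(x_8) = 0.173774, coefficient = 2
x_9 = 1.8750, f(x_9) = 0.153355, coefficient = 4
x_10 = 2.0000, f(x_10) = 0.135335, coefficient = 1

I ≈ (0.125000/3) × 8.088761 = 0.337032
Exact value: 0.337031
Error: 0.000000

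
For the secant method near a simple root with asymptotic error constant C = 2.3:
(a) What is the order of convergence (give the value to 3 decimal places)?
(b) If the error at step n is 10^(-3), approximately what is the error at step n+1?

(a) Secant method has superlinear convergence with order φ = (1+√5)/2 ≈ 1.618.
    This means |e_{n+1}| ≈ C|e_n|^1.618.

(b) With |e_n| = 10^(-3) and C = 2.3:
    |e_{n+1}| ≈ 2.3 × (10^(-3))^1.618 = 2.3 × 10^(-4.85)

(a) ≈ 1.618 (golden ratio); (b) |e_{n+1}| ≈ 3.218e-05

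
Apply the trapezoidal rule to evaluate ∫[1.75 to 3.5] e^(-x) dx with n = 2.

f(x) = e^(-x)
a = 1.75, b = 3.5, n = 2
h = (b - a)/n = 0.875000

Trapezoidal rule: (h/2)[f(x₀) + 2f(x₁) + 2f(x₂) + ... + f(xₙ)]

x_0 = 1.7500, f(x_0) = 0.173774, coefficient = 1
x_1 = 2.6250, f(x_1) = 0.072440, coefficient = 2
x_2 = 3.5000, f(x_2) = 0.030197, coefficient = 1

I ≈ (0.875000/2) × 0.348851 = 0.152622
Exact value: 0.143577
Error: 0.009046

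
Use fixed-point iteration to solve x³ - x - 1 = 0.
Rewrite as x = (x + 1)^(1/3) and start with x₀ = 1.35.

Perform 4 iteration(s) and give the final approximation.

Equation: x³ - x - 1 = 0
Fixed-point form: x = (x + 1)^(1/3)
x₀ = 1.35

x_1 = g(1.350000) = 1.329503
x_2 = g(1.329503) = 1.325626
x_3 = g(1.325626) = 1.324890
x_4 = g(1.324890) = 1.324751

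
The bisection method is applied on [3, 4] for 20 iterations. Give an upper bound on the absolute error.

Bisection error bound: |error| ≤ (b-a)/2^n
|error| ≤ (4 - 3)/2^20 = 1/2^20
|error| ≤ 0.0000009537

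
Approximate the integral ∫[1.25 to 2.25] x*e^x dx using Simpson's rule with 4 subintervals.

f(x) = x*e^x
a = 1.25, b = 2.25, n = 4
h = (b - a)/n = 0.250000

Simpson's rule: (h/3)[f(x₀) + 4f(x₁) + 2f(x₂) + ... + f(xₙ)]

x_0 = 1.2500, f(x_0) = 4.362929, coefficient = 1
x_1 = 1.5000, f(x_1) = 6.722534, coefficient = 4
x_2 = 1.7500, f(x_2) = 10.070555, coefficient = 2
x_3 = 2.0000, f(x_3) = 14.778112, coefficient = 4
x_4 = 2.2500, f(x_4) = 21.347406, coefficient = 1

I ≈ (0.250000/3) × 131.854027 = 10.987836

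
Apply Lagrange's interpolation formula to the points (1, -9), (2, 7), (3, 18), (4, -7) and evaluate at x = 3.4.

Lagrange interpolation formula:
P(x) = Σ yᵢ × Lᵢ(x)
where Lᵢ(x) = Π_{j≠i} (x - xⱼ)/(xᵢ - xⱼ)

L_0(3.4) = (3.4 - 2)/(1 - 2) × (3.4 - 3)/(1 - 3) × (3.4 - 4)/(1 - 4) = 0.056000
L_1(3.4) = (3.4 - 1)/(2 - 1) × (3.4 - 3)/(2 - 3) × (3.4 - 4)/(2 - 4) = -0.288000
L_2(3.4) = (3.4 - 1)/(3 - 1) × (3.4 - 2)/(3 - 2) × (3.4 - 4)/(3 - 4) = 1.008000
L_3(3.4) = (3.4 - 1)/(4 - 1) × (3.4 - 2)/(4 - 2) × (3.4 - 3)/(4 - 3) = 0.224000

P(3.4) = (-9)×L_0(3.4) + 7×L_1(3.4) + 18×L_2(3.4) + (-7)×L_3(3.4)
P(3.4) = 14.056000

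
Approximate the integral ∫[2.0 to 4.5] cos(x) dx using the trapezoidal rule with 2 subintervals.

f(x) = cos(x)
a = 2.0, b = 4.5, n = 2
h = (b - a)/n = 1.250000

Trapezoidal rule: (h/2)[f(x₀) + 2f(x₁) + 2f(x₂) + ... + f(xₙ)]

x_0 = 2.0000, f(x_0) = -0.416147, coefficient = 1
x_1 = 3.2500, f(x_1) = -0.994130, coefficient = 2
x_2 = 4.5000, f(x_2) = -0.210796, coefficient = 1

I ≈ (1.250000/2) × -2.615202 = -1.634501
Exact value: -1.886828
Error: 0.252326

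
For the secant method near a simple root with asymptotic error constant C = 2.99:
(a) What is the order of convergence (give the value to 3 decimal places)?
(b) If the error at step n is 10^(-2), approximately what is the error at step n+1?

(a) Secant method has superlinear convergence with order φ = (1+√5)/2 ≈ 1.618.
    This means |e_{n+1}| ≈ C|e_n|^1.618.

(b) With |e_n| = 10^(-2) and C = 2.99:
    |e_{n+1}| ≈ 2.99 × (10^(-2))^1.618 = 2.99 × 10^(-3.24)

(a) ≈ 1.618 (golden ratio); (b) |e_{n+1}| ≈ 1.736e-03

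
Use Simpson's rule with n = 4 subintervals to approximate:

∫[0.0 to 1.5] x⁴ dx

f(x) = x⁴
a = 0.0, b = 1.5, n = 4
h = (b - a)/n = 0.375000

Simpson's rule: (h/3)[f(x₀) + 4f(x₁) + 2f(x₂) + ... + f(xₙ)]

x_0 = 0.0000, f(x_0) = 0.000000, coefficient = 1
x_1 = 0.3750, f(x_1) = 0.019775, coefficient = 4
x_2 = 0.7500, f(x_2) = 0.316406, coefficient = 2
x_3 = 1.1250, f(x_3) = 1.601807, coefficient = 4
x_4 = 1.5000, f(x_4) = 5.062500, coefficient = 1

I ≈ (0.375000/3) × 12.181641 = 1.522705
Exact value: 1.518750
Error: 0.003955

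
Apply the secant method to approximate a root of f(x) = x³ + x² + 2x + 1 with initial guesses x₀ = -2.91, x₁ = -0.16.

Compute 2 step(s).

f(x) = x³ + x² + 2x + 1
x₀ = -2.91, x₁ = -0.16

Secant formula: x_{n+1} = x_n - f(x_n)(x_n - x_{n-1})/(f(x_n) - f(x_{n-1}))

Iteration 1:
  f(-2.910000) = -20.994071
  f(-0.160000) = 0.701504
  x_2 = -0.160000 - 0.701504×(-0.160000 - (-2.910000))/(0.701504 - (-20.994071))
       = -0.248918
Iteration 2:
  f(-0.160000) = 0.701504
  f(-0.248918) = 0.548700
  x_3 = -0.248918 - 0.548700×(-0.248918 - (-0.160000))/(0.548700 - 0.701504)
       = -0.568215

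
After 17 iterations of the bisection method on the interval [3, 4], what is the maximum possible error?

Bisection error bound: |error| ≤ (b-a)/2^n
|error| ≤ (4 - 3)/2^17 = 1/2^17
|error| ≤ 0.0000076294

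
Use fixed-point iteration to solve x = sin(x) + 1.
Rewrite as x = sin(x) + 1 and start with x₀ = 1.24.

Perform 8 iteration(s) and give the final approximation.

Equation: x = sin(x) + 1
Fixed-point form: x = sin(x) + 1
x₀ = 1.24

x_1 = g(1.240000) = 1.945784
x_2 = g(1.945784) = 1.930512
x_3 = g(1.930512) = 1.935997
x_4 = g(1.935997) = 1.934052
x_5 = g(1.934052) = 1.934745
x_6 = g(1.934745) = 1.934499
x_7 = g(1.934499) = 1.934586
x_8 = g(1.934586) = 1.934555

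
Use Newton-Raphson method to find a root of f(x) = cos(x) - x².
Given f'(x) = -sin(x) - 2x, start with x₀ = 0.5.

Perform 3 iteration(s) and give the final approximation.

f(x) = cos(x) - x²
f'(x) = -sin(x) - 2x
x₀ = 0.5

Newton-Raphson formula: x_{n+1} = x_n - f(x_n)/f'(x_n)

Iteration 1:
  f(0.500000) = 0.627583
  f'(0.500000) = -1.479426
  x_1 = 0.500000 - 0.627583/(-1.479426) = 0.924207
Iteration 2:
  f(0.924207) = -0.251691
  f'(0.924207) = -2.646557
  x_2 = 0.924207 - (-0.251691)/(-2.646557) = 0.829106
Iteration 3:
  f(0.829106) = -0.011881
  f'(0.829106) = -2.395539
  x_3 = 0.829106 - (-0.011881)/(-2.395539) = 0.824146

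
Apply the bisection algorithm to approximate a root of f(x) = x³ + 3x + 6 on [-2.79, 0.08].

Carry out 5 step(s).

f(x) = x³ + 3x + 6
Initial interval: [-2.79, 0.08]

Iteration 1:
  c_1 = (-2.790000 + 0.080000)/2 = -1.355000
  f(c_1) = f(-1.355000) = -0.552814
  f(a) × f(c) ≥ 0, new interval: [-1.355000, 0.080000]
Iteration 2:
  c_2 = (-1.355000 + 0.080000)/2 = -0.637500
  f(c_2) = f(-0.637500) = 3.828416
  f(a) × f(c) < 0, new interval: [-1.355000, -0.637500]
Iteration 3:
  c_3 = (-1.355000 + (-0.637500))/2 = -0.996250
  f(c_3) = f(-0.996250) = 2.022458
  f(a) × f(c) < 0, new interval: [-1.355000, -0.996250]
Iteration 4:
  c_4 = (-1.355000 + (-0.996250))/2 = -1.175625
  f(c_4) = f(-1.175625) = 0.848301
  f(a) × f(c) < 0, new interval: [-1.355000, -1.175625]
Iteration 5:
  c_5 = (-1.355000 + (-1.175625))/2 = -1.265312
  f(c_5) = f(-1.265312) = 0.178277
  f(a) × f(c) < 0, new interval: [-1.355000, -1.265312]

After 5 iteration(s), the approximation is c_5 = -1.265312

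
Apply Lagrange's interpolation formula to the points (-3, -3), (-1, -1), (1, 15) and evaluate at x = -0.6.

Lagrange interpolation formula:
P(x) = Σ yᵢ × Lᵢ(x)
where Lᵢ(x) = Π_{j≠i} (x - xⱼ)/(xᵢ - xⱼ)

L_0(-0.6) = (-0.6 - (-1))/(-3 - (-1)) × (-0.6 - 1)/(-3 - 1) = -0.080000
L_1(-0.6) = (-0.6 - (-3))/(-1 - (-3)) × (-0.6 - 1)/(-1 - 1) = 0.960000
L_2(-0.6) = (-0.6 - (-3))/(1 - (-3)) × (-0.6 - (-1))/(1 - (-1)) = 0.120000

P(-0.6) = (-3)×L_0(-0.6) + (-1)×L_1(-0.6) + 15×L_2(-0.6)
P(-0.6) = 1.080000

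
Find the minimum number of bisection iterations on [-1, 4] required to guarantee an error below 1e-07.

We need (b-a)/2^n ≤ 1e-07
(4 - (-1))/2^n ≤ 1e-07
5/2^n ≤ 1e-07
2^n ≥ 50000000
n ≥ log₂(50000000) = 25.58
n ≥ 26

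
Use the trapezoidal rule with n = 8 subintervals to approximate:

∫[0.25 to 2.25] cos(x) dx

f(x) = cos(x)
a = 0.25, b = 2.25, n = 8
h = (b - a)/n = 0.250000

Trapezoidal rule: (h/2)[f(x₀) + 2f(x₁) + 2f(x₂) + ... + f(xₙ)]

x_0 = 0.2500, f(x_0) = 0.968912, coefficient = 1
x_1 = 0.5000, f(x_1) = 0.877583, coefficient = 2
x_2 = 0.7500, f(x_2) = 0.731689, coefficient = 2
x_3 = 1.0000, f(x_3) = 0.540302, coefficient = 2
x_4 = 1.2500, f(x_4) = 0.315322, coefficient = 2
x_5 = 1.5000, f(x_5) = 0.070737, coefficient = 2
x_6 = 1.7500, f(x_6) = -0.178246, coefficient = 2
x_7 = 2.0000, f(x_7) = -0.416147, coefficient = 2
x_8 = 2.2500, f(x_8) = -0.628174, coefficient = 1

I ≈ (0.250000/2) × 4.223220 = 0.527902
Exact value: 0.530669
Error: 0.002767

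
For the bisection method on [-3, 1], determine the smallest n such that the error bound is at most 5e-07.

We need (b-a)/2^n ≤ 5e-07
(1 - (-3))/2^n ≤ 5e-07
4/2^n ≤ 5e-07
2^n ≥ 8000000
n ≥ log₂(8000000) = 22.93
n ≥ 23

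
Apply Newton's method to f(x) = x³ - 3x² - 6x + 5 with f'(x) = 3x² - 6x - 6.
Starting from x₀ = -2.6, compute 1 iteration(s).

f(x) = x³ - 3x² - 6x + 5
f'(x) = 3x² - 6x - 6
x₀ = -2.6

Newton-Raphson formula: x_{n+1} = x_n - f(x_n)/f'(x_n)

Iteration 1:
  f(-2.600000) = -17.256000
  f'(-2.600000) = 29.880000
  x_1 = -2.600000 - (-17.256000)/29.880000 = -2.022490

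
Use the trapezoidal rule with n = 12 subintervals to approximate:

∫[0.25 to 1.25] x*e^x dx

f(x) = x*e^x
a = 0.25, b = 1.25, n = 12
h = (b - a)/n = 0.083333

Trapezoidal rule: (h/2)[f(x₀) + 2f(x₁) + 2f(x₂) + ... + f(xₙ)]

x_0 = 0.2500, f(x_0) = 0.321006, coefficient = 1
x_1 = 0.3333, f(x_1) = 0.465204, coefficient = 2
x_2 = 0.4167, f(x_2) = 0.632040, coefficient = 2
x_3 = 0.5000, f(x_3) = 0.824361, coefficient = 2
x_4 = 0.5833, f(x_4) = 1.045334, coefficient = 2
x_5 = 0.6667, f(x_5) = 1.298489, coefficient = 2
x_6 = 0.7500, f(x_6) = 1.587750, coefficient = 2
x_7 = 0.8333, f(x_7) = 1.917480, coefficient = 2
x_8 = 0.9167, f(x_8) = 2.292528, coefficient = 2
x_9 = 1.0000, f(x_9) = 2.718282, coefficient = 2
x_10 = 1.0833, f(x_10) = 3.200721, coefficient = 2
x_11 = 1.1667, f(x_11) = 3.746482, coefficient = 2
x_12 = 1.2500, f(x_12) = 4.362929, coefficient = 1

I ≈ (0.083333/2) × 44.141279 = 1.839220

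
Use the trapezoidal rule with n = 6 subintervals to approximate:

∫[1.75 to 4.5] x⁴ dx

f(x) = x⁴
a = 1.75, b = 4.5, n = 6
h = (b - a)/n = 0.458333

Trapezoidal rule: (h/2)[f(x₀) + 2f(x₁) + 2f(x₂) + ... + f(xₙ)]

x_0 = 1.7500, f(x_0) = 9.378906, coefficient = 1
x_1 = 2.2083, f(x_1) = 23.782555, coefficient = 2
x_2 = 2.6667, f(x_2) = 50.567901, coefficient = 2
x_3 = 3.1250, f(x_3) = 95.367432, coefficient = 2
x_4 = 3.5833, f(x_4) = 164.872733, coefficient = 2
x_5 = 4.0417, f(x_5) = 266.834494, coefficient = 2
x_6 = 4.5000, f(x_6) = 410.062500, coefficient = 1

I ≈ (0.458333/2) × 1622.291637 = 371.775167
Exact value: 365.773633
Error: 6.001534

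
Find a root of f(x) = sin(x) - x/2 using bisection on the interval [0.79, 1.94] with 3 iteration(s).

f(x) = sin(x) - x/2
Initial interval: [0.79, 1.94]

Iteration 1:
  c_1 = (0.790000 + 1.940000)/2 = 1.365000
  f(c_1) = f(1.365000) = 0.296399
  f(a) × f(c) ≥ 0, new interval: [1.365000, 1.940000]
Iteration 2:
  c_2 = (1.365000 + 1.940000)/2 = 1.652500
  f(c_2) = f(1.652500) = 0.170414
  f(a) × f(c) ≥ 0, new interval: [1.652500, 1.940000]
Iteration 3:
  c_3 = (1.652500 + 1.940000)/2 = 1.796250
  f(c_3) = f(1.796250) = 0.076568
  f(a) × f(c) ≥ 0, new interval: [1.796250, 1.940000]

After 3 iteration(s), the approximation is c_3 = 1.796250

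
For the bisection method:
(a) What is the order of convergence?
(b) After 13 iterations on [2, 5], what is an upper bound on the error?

(a) Bisection has linear (order 1) convergence; the error is halved each step.

(b) Error bound = (b-a)/2^n = (5 - 2)/2^{13}
    = 3/2^{13}

(a) 1 (linear); (b) error ≤ 3.66e-04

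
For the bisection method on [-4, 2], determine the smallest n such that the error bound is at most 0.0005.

We need (b-a)/2^n ≤ 0.0005
(2 - (-4))/2^n ≤ 0.0005
6/2^n ≤ 0.0005
2^n ≥ 12000
n ≥ log₂(12000) = 13.55
n ≥ 14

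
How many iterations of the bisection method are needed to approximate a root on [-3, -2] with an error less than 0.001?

We need (b-a)/2^n ≤ 0.001
(-2 - (-3))/2^n ≤ 0.001
1/2^n ≤ 0.001
2^n ≥ 1000
n ≥ log₂(1000) = 9.97
n ≥ 10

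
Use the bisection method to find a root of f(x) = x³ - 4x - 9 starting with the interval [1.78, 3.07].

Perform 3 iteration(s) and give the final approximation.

f(x) = x³ - 4x - 9
Initial interval: [1.78, 3.07]

Iteration 1:
  c_1 = (1.780000 + 3.070000)/2 = 2.425000
  f(c_1) = f(2.425000) = -4.439484
  f(a) × f(c) ≥ 0, new interval: [2.425000, 3.070000]
Iteration 2:
  c_2 = (2.425000 + 3.070000)/2 = 2.747500
  f(c_2) = f(2.747500) = 0.750208
  f(a) × f(c) < 0, new interval: [2.425000, 2.747500]
Iteration 3:
  c_3 = (2.425000 + 2.747500)/2 = 2.586250
  f(c_3) = f(2.586250) = -2.046378
  f(a) × f(c) ≥ 0, new interval: [2.586250, 2.747500]

After 3 iteration(s), the approximation is c_3 = 2.586250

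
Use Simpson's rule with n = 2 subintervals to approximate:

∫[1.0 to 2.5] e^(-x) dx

f(x) = e^(-x)
a = 1.0, b = 2.5, n = 2
h = (b - a)/n = 0.750000

Simpson's rule: (h/3)[f(x₀) + 4f(x₁) + 2f(x₂) + ... + f(xₙ)]

x_0 = 1.0000, f(x_0) = 0.367879, coefficient = 1
x_1 = 1.7500, f(x_1) = 0.173774, coefficient = 4
x_2 = 2.5000, f(x_2) = 0.082085, coefficient = 1

I ≈ (0.750000/3) × 1.145060 = 0.286265
Exact value: 0.285794
Error: 0.000471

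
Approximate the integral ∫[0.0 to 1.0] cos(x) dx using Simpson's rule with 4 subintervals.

f(x) = cos(x)
a = 0.0, b = 1.0, n = 4
h = (b - a)/n = 0.250000

Simpson's rule: (h/3)[f(x₀) + 4f(x₁) + 2f(x₂) + ... + f(xₙ)]

x_0 = 0.0000, f(x_0) = 1.000000, coefficient = 1
x_1 = 0.2500, f(x_1) = 0.968912, coefficient = 4
x_2 = 0.5000, f(x_2) = 0.877583, coefficient = 2
x_3 = 0.7500, f(x_3) = 0.731689, coefficient = 4
x_4 = 1.0000, f(x_4) = 0.540302, coefficient = 1

I ≈ (0.250000/3) × 10.097873 = 0.841489
Exact value: 0.841471
Error: 0.000018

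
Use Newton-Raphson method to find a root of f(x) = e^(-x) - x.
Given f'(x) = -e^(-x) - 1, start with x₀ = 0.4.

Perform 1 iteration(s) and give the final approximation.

f(x) = e^(-x) - x
f'(x) = -e^(-x) - 1
x₀ = 0.4

Newton-Raphson formula: x_{n+1} = x_n - f(x_n)/f'(x_n)

Iteration 1:
  f(0.400000) = 0.270320
  f'(0.400000) = -1.670320
  x_1 = 0.400000 - 0.270320/(-1.670320) = 0.561837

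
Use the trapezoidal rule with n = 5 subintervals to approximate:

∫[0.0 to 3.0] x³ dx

f(x) = x³
a = 0.0, b = 3.0, n = 5
h = (b - a)/n = 0.600000

Trapezoidal rule: (h/2)[f(x₀) + 2f(x₁) + 2f(x₂) + ... + f(xₙ)]

x_0 = 0.0000, f(x_0) = 0.000000, coefficient = 1
x_1 = 0.6000, f(x_1) = 0.216000, coefficient = 2
x_2 = 1.2000, f(x_2) = 1.728000, coefficient = 2
x_3 = 1.8000, f(x_3) = 5.832000, coefficient = 2
x_4 = 2.4000, f(x_4) = 13.824000, coefficient = 2
x_5 = 3.0000, f(x_5) = 27.000000, coefficient = 1

I ≈ (0.600000/2) × 70.200000 = 21.060000
Exact value: 20.250000
Error: 0.810000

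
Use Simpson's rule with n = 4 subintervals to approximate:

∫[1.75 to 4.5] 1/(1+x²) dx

f(x) = 1/(1+x²)
a = 1.75, b = 4.5, n = 4
h = (b - a)/n = 0.687500

Simpson's rule: (h/3)[f(x₀) + 4f(x₁) + 2f(x₂) + ... + f(xₙ)]

x_0 = 1.7500, f(x_0) = 0.246154, coefficient = 1
x_1 = 2.4375, f(x_1) = 0.144063, coefficient = 4
x_2 = 3.1250, f(x_2) = 0.092888, coefficient = 2
x_3 = 3.8125, f(x_3) = 0.064370, coefficient = 4
x_4 = 4.5000, f(x_4) = 0.047059, coefficient = 1

I ≈ (0.687500/3) × 1.312722 = 0.300832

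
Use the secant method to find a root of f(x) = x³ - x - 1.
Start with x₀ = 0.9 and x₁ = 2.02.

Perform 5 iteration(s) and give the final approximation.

f(x) = x³ - x - 1
x₀ = 0.9, x₁ = 2.02

Secant formula: x_{n+1} = x_n - f(x_n)(x_n - x_{n-1})/(f(x_n) - f(x_{n-1}))

Iteration 1:
  f(0.900000) = -1.171000
  f(2.020000) = 5.222408
  x_2 = 2.020000 - 5.222408×(2.020000 - 0.900000)/(5.222408 - (-1.171000))
       = 1.105136
Iteration 2:
  f(2.020000) = 5.222408
  f(1.105136) = -0.755404
  x_3 = 1.105136 - (-0.755404)×(1.105136 - 2.020000)/(-0.755404 - 5.222408)
       = 1.220746
Iteration 3:
  f(1.105136) = -0.755404
  f(1.220746) = -0.401566
  x_4 = 1.220746 - (-0.401566)×(1.220746 - 1.105136)/(-0.401566 - (-0.755404))
       = 1.351949
Iteration 4:
  f(1.220746) = -0.401566
  f(1.351949) = 0.119098
  x_5 = 1.351949 - 0.119098×(1.351949 - 1.220746)/(0.119098 - (-0.401566))
       = 1.321937
Iteration 5:
  f(1.351949) = 0.119098
  f(1.321937) = -0.011828
  x_6 = 1.321937 - (-0.011828)×(1.321937 - 1.351949)/(-0.011828 - 0.119098)
       = 1.324649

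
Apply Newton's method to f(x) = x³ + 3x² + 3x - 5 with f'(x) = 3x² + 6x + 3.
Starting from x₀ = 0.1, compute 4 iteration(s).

f(x) = x³ + 3x² + 3x - 5
f'(x) = 3x² + 6x + 3
x₀ = 0.1

Newton-Raphson formula: x_{n+1} = x_n - f(x_n)/f'(x_n)

Iteration 1:
  f(0.100000) = -4.669000
  f'(0.100000) = 3.630000
  x_1 = 0.100000 - (-4.669000)/3.630000 = 1.386226
Iteration 2:
  f(1.386226) = 7.587347
  f'(1.386226) = 17.082222
  x_2 = 1.386226 - 7.587347/17.082222 = 0.942060
Iteration 3:
  f(0.942060) = 1.324663
  f'(0.942060) = 11.314787
  x_3 = 0.942060 - 1.324663/11.314787 = 0.824986
Iteration 4:
  f(0.824986) = 0.078250
  f'(0.824986) = 9.991721
  x_4 = 0.824986 - 0.078250/9.991721 = 0.817154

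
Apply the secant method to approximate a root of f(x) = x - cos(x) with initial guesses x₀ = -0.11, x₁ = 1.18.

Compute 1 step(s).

f(x) = x - cos(x)
x₀ = -0.11, x₁ = 1.18

Secant formula: x_{n+1} = x_n - f(x_n)(x_n - x_{n-1})/(f(x_n) - f(x_{n-1}))

Iteration 1:
  f(-0.110000) = -1.103956
  f(1.180000) = 0.799075
  x_2 = 1.180000 - 0.799075×(1.180000 - (-0.110000))/(0.799075 - (-1.103956))
       = 0.638334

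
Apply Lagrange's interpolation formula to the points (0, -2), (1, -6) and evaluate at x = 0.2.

Lagrange interpolation formula:
P(x) = Σ yᵢ × Lᵢ(x)
where Lᵢ(x) = Π_{j≠i} (x - xⱼ)/(xᵢ - xⱼ)

L_0(0.2) = (0.2 - 1)/(0 - 1) = 0.800000
L_1(0.2) = (0.2 - 0)/(1 - 0) = 0.200000

P(0.2) = (-2)×L_0(0.2) + (-6)×L_1(0.2)
P(0.2) = -2.800000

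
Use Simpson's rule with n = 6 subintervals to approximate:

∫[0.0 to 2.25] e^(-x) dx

f(x) = e^(-x)
a = 0.0, b = 2.25, n = 6
h = (b - a)/n = 0.375000

Simpson's rule: (h/3)[f(x₀) + 4f(x₁) + 2f(x₂) + ... + f(xₙ)]

x_0 = 0.0000, f(x_0) = 1.000000, coefficient = 1
x_1 = 0.3750, f(x_1) = 0.687289, coefficient = 4
x_2 = 0.7500, f(x_2) = 0.472367, coefficient = 2
x_3 = 1.1250, f(x_3) = 0.324652, coefficient = 4
x_4 = 1.5000, f(x_4) = 0.223130, coefficient = 2
x_5 = 1.8750, f(x_5) = 0.153355, coefficient = 4
x_6 = 2.2500, f(x_6) = 0.105399, coefficient = 1

I ≈ (0.375000/3) × 7.157580 = 0.894697
Exact value: 0.894601
Error: 0.000097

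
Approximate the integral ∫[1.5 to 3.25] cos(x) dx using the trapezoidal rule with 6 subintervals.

f(x) = cos(x)
a = 1.5, b = 3.25, n = 6
h = (b - a)/n = 0.291667

Trapezoidal rule: (h/2)[f(x₀) + 2f(x₁) + 2f(x₂) + ... + f(xₙ)]

x_0 = 1.5000, f(x_0) = 0.070737, coefficient = 1
x_1 = 1.7917, f(x_1) = -0.219079, coefficient = 2
x_2 = 2.0833, f(x_2) = -0.490390, coefficient = 2
x_3 = 2.3750, f(x_3) = -0.720278, coefficient = 2
x_4 = 2.6667, f(x_4) = -0.889327, coefficient = 2
x_5 = 2.9583, f(x_5) = -0.983255, coefficient = 2
x_6 = 3.2500, f(x_6) = -0.994130, coefficient = 1

I ≈ (0.291667/2) × -7.528050 = -1.097841
Exact value: -1.105690
Error: 0.007850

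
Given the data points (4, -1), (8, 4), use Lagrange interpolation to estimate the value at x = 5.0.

Lagrange interpolation formula:
P(x) = Σ yᵢ × Lᵢ(x)
where Lᵢ(x) = Π_{j≠i} (x - xⱼ)/(xᵢ - xⱼ)

L_0(5.0) = (5.0 - 8)/(4 - 8) = 0.750000
L_1(5.0) = (5.0 - 4)/(8 - 4) = 0.250000

P(5.0) = (-1)×L_0(5.0) + 4×L_1(5.0)
P(5.0) = 0.250000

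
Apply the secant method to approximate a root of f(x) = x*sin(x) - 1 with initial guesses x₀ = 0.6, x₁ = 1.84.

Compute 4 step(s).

f(x) = x*sin(x) - 1
x₀ = 0.6, x₁ = 1.84

Secant formula: x_{n+1} = x_n - f(x_n)(x_n - x_{n-1})/(f(x_n) - f(x_{n-1}))

Iteration 1:
  f(0.600000) = -0.661215
  f(1.840000) = 0.773729
  x_2 = 1.840000 - 0.773729×(1.840000 - 0.600000)/(0.773729 - (-0.661215))
       = 1.171386
Iteration 2:
  f(1.840000) = 0.773729
  f(1.171386) = 0.079186
  x_3 = 1.171386 - 0.079186×(1.171386 - 1.840000)/(0.079186 - 0.773729)
       = 1.095155
Iteration 3:
  f(1.171386) = 0.079186
  f(1.095155) = -0.026407
  x_4 = 1.095155 - (-0.026407)×(1.095155 - 1.171386)/(-0.026407 - 0.079186)
       = 1.114219
Iteration 4:
  f(1.095155) = -0.026407
  f(1.114219) = 0.000087
  x_5 = 1.114219 - 0.000087×(1.114219 - 1.095155)/(0.000087 - (-0.026407))
       = 1.114157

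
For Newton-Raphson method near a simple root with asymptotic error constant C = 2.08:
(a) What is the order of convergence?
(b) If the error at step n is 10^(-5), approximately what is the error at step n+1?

(a) Newton-Raphson has quadratic (order 2) convergence near simple roots.
    This means |e_{n+1}| ≈ C|e_n|².

(b) With |e_n| = 10^(-5) and C = 2.08:
    |e_{n+1}| ≈ 2.08 × (10^(-5))² = 2.08 × 10^(-10)

(a) 2 (quadratic); (b) |e_{n+1}| ≈ 2.080e-10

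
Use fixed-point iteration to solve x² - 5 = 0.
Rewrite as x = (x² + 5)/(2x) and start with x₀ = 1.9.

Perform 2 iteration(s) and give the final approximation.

Equation: x² - 5 = 0
Fixed-point form: x = (x² + 5)/(2x)
x₀ = 1.9

x_1 = g(1.900000) = 2.265789
x_2 = g(2.265789) = 2.236263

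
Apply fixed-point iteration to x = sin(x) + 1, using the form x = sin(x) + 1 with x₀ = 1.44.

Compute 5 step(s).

Equation: x = sin(x) + 1
Fixed-point form: x = sin(x) + 1
x₀ = 1.44

x_1 = g(1.440000) = 1.991458
x_2 = g(1.991458) = 1.912819
x_3 = g(1.912819) = 1.942078
x_4 = g(1.942078) = 1.931863
x_5 = g(1.931863) = 1.935521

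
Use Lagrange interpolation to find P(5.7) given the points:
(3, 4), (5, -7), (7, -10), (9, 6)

Lagrange interpolation formula:
P(x) = Σ yᵢ × Lᵢ(x)
where Lᵢ(x) = Π_{j≠i} (x - xⱼ)/(xᵢ - xⱼ)

L_0(5.7) = (5.7 - 5)/(3 - 5) × (5.7 - 7)/(3 - 7) × (5.7 - 9)/(3 - 9) = -0.062563
L_1(5.7) = (5.7 - 3)/(5 - 3) × (5.7 - 7)/(5 - 7) × (5.7 - 9)/(5 - 9) = 0.723937
L_2(5.7) = (5.7 - 3)/(7 - 3) × (5.7 - 5)/(7 - 5) × (5.7 - 9)/(7 - 9) = 0.389813
L_3(5.7) = (5.7 - 3)/(9 - 3) × (5.7 - 5)/(9 - 5) × (5.7 - 7)/(9 - 7) = -0.051188

P(5.7) = 4×L_0(5.7) + (-7)×L_1(5.7) + (-10)×L_2(5.7) + 6×L_3(5.7)
P(5.7) = -9.523063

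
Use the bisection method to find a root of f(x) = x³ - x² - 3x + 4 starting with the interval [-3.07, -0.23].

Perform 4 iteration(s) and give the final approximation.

f(x) = x³ - x² - 3x + 4
Initial interval: [-3.07, -0.23]

Iteration 1:
  c_1 = (-3.070000 + (-0.230000))/2 = -1.650000
  f(c_1) = f(-1.650000) = 1.735375
  f(a) × f(c) < 0, new interval: [-3.070000, -1.650000]
Iteration 2:
  c_2 = (-3.070000 + (-1.650000))/2 = -2.360000
  f(c_2) = f(-2.360000) = -7.633856
  f(a) × f(c) ≥ 0, new interval: [-2.360000, -1.650000]
Iteration 3:
  c_3 = (-2.360000 + (-1.650000))/2 = -2.005000
  f(c_3) = f(-2.005000) = -2.065175
  f(a) × f(c) ≥ 0, new interval: [-2.005000, -1.650000]
Iteration 4:
  c_4 = (-2.005000 + (-1.650000))/2 = -1.827500
  f(c_4) = f(-1.827500) = 0.039339
  f(a) × f(c) < 0, new interval: [-2.005000, -1.827500]

After 4 iteration(s), the approximation is c_4 = -1.827500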